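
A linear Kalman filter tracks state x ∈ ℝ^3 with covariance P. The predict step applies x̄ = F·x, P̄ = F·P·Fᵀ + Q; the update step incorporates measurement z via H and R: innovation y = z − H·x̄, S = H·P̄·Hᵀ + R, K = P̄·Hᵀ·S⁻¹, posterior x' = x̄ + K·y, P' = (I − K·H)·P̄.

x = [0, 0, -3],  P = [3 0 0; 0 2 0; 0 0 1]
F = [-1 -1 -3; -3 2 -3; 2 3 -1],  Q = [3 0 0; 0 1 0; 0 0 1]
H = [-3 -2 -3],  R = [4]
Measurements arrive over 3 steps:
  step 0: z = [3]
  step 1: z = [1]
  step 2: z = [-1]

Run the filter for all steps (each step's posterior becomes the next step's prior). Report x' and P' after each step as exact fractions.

step 0: x̄ = F·x = [9, 9, 3]
step 0: P̄ = F·P·Fᵀ + Q = [17 14 -9; 14 45 -3; -9 -3 32]
step 0: y = z − H·x̄ = [57]
step 0: S = H·P̄·Hᵀ + R = [595]
step 0: K = P̄·Hᵀ·S⁻¹ = [-52/595; -123/595; -9/85]
step 0: x' = x̄ + K·y = [2391/595, -1656/595, -258/85]
step 0: P' = (I − K·H)·P̄ = [7411/595 1934/595 -1233/85; 1934/595 11646/595 -1362/85; -1233/85 -1362/85 2153/85]
step 1: x̄ = F·x = [669/85, -5067/595, 324/119]
step 1: P̄ = F·P·Fᵀ + Q = [7337/85 8792/85 3006/17; 8792/85 185359/595 38344/119; 3006/17 38344/119 53012/119]
step 1: y = z − H·x̄ = [1874/119]
step 1: S = H·P̄·Hᵀ + R = [1704907/119]
step 1: K = P̄·Hᵀ·S⁻¹ = [-118559/1704907; -226102/1704907; -6950/39649]
step 1: x' = x̄ + K·y = [57757829/8524535, -90397811/8524535, -1496/39649]
step 1: P' = (I − K·H)·P̄ = [145219632/8524535 -244582678/8524535 86632/39649; -244582678/8524535 507641047/8524535 -429476/39649; 86632/39649 -429476/39649 208952/39649]
step 2: x̄ = F·x = [33604902/8524535, -353104189/8524535, -31071227/1704907]
step 2: P̄ = F·P·Fᵀ + Q = [151322288/8524535 80638824/8524535 37978869/1704907; 80638824/8524535 8128693587/8524535 898409804/1704907; 37978869/1704907 898409804/1704907 549525110/1704907]
step 2: y = z − H·x̄ = [-1079986612/8524535]
step 2: S = H·P̄·Hᵀ + R = [116929755368/8524535]
step 2: K = P̄·Hᵀ·S⁻¹ = [-1184927547/116929755368; -14987725353/58464877684; -17796657725/116929755368]
step 2: x' = x̄ + K·y = [152768416605/29232438842, -130730019116/14616219421, 30922426293/29232438842]
step 2: P' = (I − K·H)·P̄ = [1910957586065/116929755368 -1530268766085/58464877684 130980672111/116929755368; -1530268766085/58464877684 1523793015147/29232438842 -481471620307/58464877684; 130980672111/116929755368 -481471620307/58464877684 534710365265/116929755368]

step 0: x' = [2391/595, -1656/595, -258/85], P' = [7411/595 1934/595 -1233/85; 1934/595 11646/595 -1362/85; -1233/85 -1362/85 2153/85]
step 1: x' = [57757829/8524535, -90397811/8524535, -1496/39649], P' = [145219632/8524535 -244582678/8524535 86632/39649; -244582678/8524535 507641047/8524535 -429476/39649; 86632/39649 -429476/39649 208952/39649]
step 2: x' = [152768416605/29232438842, -130730019116/14616219421, 30922426293/29232438842], P' = [1910957586065/116929755368 -1530268766085/58464877684 130980672111/116929755368; -1530268766085/58464877684 1523793015147/29232438842 -481471620307/58464877684; 130980672111/116929755368 -481471620307/58464877684 534710365265/116929755368]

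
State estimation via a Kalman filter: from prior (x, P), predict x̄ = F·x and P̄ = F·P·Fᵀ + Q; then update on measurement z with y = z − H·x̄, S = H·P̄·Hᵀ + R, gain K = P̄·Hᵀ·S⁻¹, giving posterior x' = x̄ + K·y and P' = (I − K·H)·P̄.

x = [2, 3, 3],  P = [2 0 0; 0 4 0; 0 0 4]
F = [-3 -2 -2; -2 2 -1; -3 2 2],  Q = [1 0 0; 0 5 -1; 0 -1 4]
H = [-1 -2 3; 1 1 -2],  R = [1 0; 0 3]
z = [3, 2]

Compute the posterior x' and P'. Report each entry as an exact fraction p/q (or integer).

x' = [-6931/1874, -14921/1874, -5341/937]
P' = [123133/5622 66811/5622 43289/2811; 66811/5622 125665/5622 52328/2811; 43289/2811 52328/2811 49313/2811]

x̄ = F·x = [-18, -1, 6]
P̄ = F·P·Fᵀ + Q = [51 4 -14; 4 33 19; -14 19 54]
y = z − H·x̄ = [-35, 33]
S = H·P̄·Hᵀ + R = [542 -390; -390 291]
K = P̄·Hᵀ·S⁻¹ = [993/1874 2798/2811; -1391/1874 -2806/2811; -2/937 -1003/2811]
x' = x̄ + K·y = [-6931/1874, -14921/1874, -5341/937]
P' = (I − K·H)·P̄ = [123133/5622 66811/5622 43289/2811; 66811/5622 125665/5622 52328/2811; 43289/2811 52328/2811 49313/2811]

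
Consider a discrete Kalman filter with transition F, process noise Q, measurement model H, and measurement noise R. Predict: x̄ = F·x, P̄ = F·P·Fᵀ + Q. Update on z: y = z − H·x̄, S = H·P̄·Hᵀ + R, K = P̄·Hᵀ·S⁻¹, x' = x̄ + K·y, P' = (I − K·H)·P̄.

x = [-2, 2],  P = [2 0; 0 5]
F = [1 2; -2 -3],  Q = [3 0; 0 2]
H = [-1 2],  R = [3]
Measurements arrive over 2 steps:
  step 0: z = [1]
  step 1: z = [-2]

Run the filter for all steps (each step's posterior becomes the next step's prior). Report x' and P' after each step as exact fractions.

step 0: x' = [39/128, 5/8], P' = [317/128 7/8; 7/8 1]
step 1: x' = [14483/26869, -20496/26869], P' = [64315/26869 23108/26869; 23108/26869 26893/26869]

step 0: x̄ = F·x = [2, -2]
step 0: P̄ = F·P·Fᵀ + Q = [25 -34; -34 55]
step 0: y = z − H·x̄ = [7]
step 0: S = H·P̄·Hᵀ + R = [384]
step 0: K = P̄·Hᵀ·S⁻¹ = [-31/128; 3/8]
step 0: x' = x̄ + K·y = [39/128, 5/8]
step 0: P' = (I − K·H)·P̄ = [317/128 7/8; 7/8 1]
step 1: x̄ = F·x = [199/128, -159/64]
step 1: P̄ = F·P·Fᵀ + Q = [1661/128 -1093/64; -1093/64 1005/32]
step 1: y = z − H·x̄ = [579/128]
step 1: S = H·P̄·Hᵀ + R = [26869/128]
step 1: K = P̄·Hᵀ·S⁻¹ = [-6033/26869; 10226/26869]
step 1: x' = x̄ + K·y = [14483/26869, -20496/26869]
step 1: P' = (I − K·H)·P̄ = [64315/26869 23108/26869; 23108/26869 26893/26869]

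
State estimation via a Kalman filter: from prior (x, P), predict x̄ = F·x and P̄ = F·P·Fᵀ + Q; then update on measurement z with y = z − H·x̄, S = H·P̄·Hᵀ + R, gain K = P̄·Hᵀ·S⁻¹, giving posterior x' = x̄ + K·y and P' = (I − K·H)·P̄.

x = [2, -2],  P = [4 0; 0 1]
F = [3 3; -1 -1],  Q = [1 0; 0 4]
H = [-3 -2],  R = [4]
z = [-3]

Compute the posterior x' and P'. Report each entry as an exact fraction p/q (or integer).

x̄ = F·x = [0, 0]
P̄ = F·P·Fᵀ + Q = [46 -15; -15 9]
y = z − H·x̄ = [-3]
S = H·P̄·Hᵀ + R = [274]
K = P̄·Hᵀ·S⁻¹ = [-54/137; 27/274]
x' = x̄ + K·y = [162/137, -81/274]
P' = (I − K·H)·P̄ = [470/137 -597/137; -597/137 1737/274]

x' = [162/137, -81/274]
P' = [470/137 -597/137; -597/137 1737/274]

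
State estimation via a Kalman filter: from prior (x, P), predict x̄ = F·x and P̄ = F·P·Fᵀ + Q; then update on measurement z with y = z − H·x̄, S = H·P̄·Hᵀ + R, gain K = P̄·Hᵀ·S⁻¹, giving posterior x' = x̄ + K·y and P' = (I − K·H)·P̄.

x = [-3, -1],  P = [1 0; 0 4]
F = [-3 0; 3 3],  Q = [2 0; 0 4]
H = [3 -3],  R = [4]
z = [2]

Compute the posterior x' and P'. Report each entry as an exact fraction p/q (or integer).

x̄ = F·x = [9, -12]
P̄ = F·P·Fᵀ + Q = [11 -9; -9 49]
y = z − H·x̄ = [-61]
S = H·P̄·Hᵀ + R = [706]
K = P̄·Hᵀ·S⁻¹ = [30/353; -87/353]
x' = x̄ + K·y = [1347/353, 1071/353]
P' = (I − K·H)·P̄ = [2083/353 2043/353; 2043/353 2159/353]

x' = [1347/353, 1071/353]
P' = [2083/353 2043/353; 2043/353 2159/353]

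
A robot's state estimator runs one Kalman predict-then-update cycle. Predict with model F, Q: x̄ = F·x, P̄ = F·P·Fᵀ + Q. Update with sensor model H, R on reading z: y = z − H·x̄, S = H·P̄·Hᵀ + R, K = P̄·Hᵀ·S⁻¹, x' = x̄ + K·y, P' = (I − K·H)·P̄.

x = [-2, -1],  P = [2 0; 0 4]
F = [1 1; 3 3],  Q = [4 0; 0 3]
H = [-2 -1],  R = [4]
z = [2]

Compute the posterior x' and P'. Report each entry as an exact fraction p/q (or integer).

x' = [-25/173, -348/173]
P' = [286/173 -420/173; -420/173 1212/173]

x̄ = F·x = [-3, -9]
P̄ = F·P·Fᵀ + Q = [10 18; 18 57]
y = z − H·x̄ = [-13]
S = H·P̄·Hᵀ + R = [173]
K = P̄·Hᵀ·S⁻¹ = [-38/173; -93/173]
x' = x̄ + K·y = [-25/173, -348/173]
P' = (I − K·H)·P̄ = [286/173 -420/173; -420/173 1212/173]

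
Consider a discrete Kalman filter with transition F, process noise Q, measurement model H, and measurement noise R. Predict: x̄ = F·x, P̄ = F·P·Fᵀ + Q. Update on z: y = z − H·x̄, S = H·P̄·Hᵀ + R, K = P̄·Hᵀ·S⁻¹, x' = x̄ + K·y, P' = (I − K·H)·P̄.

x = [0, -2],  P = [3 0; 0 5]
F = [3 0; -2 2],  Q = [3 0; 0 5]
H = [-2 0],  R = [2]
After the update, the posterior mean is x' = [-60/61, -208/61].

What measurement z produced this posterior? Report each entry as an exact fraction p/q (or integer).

z = [2]

x̄ = F·x = [0, -4]
P̄ = F·P·Fᵀ + Q = [30 -18; -18 37]
S = H·P̄·Hᵀ + R = [122]
K = P̄·Hᵀ·S⁻¹ = [-30/61; 18/61]
x' − x̄ = [-60/61, 36/61] = K·y
y = (KᵀK)⁻¹·Kᵀ·(x' − x̄) = [2]
z = y + H·x̄ = [2] + [0] = [2]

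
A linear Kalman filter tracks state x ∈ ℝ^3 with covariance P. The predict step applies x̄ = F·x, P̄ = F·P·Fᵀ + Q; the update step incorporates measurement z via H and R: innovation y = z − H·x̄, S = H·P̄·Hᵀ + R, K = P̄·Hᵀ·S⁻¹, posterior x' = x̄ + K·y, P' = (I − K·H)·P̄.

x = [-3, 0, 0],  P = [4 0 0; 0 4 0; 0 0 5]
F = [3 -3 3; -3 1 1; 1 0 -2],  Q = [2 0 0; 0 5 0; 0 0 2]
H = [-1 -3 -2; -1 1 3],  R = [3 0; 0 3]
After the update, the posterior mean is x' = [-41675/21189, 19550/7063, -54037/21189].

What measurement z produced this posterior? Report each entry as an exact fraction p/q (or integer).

z = [-1, -3]

x̄ = F·x = [-9, 9, -3]
P̄ = F·P·Fᵀ + Q = [119 -33 -18; -33 50 -22; -18 -22 26]
S = H·P̄·Hᵀ + R = [142 7; 7 448]
K = P̄·Hᵀ·S⁻¹ = [410/3027 -9788/21189; -521/1009 325/7063; 658/3027 3428/21189]
x' − x̄ = [149026/21189, -44017/7063, 9530/21189] = K·y
y = (KᵀK)⁻¹·Kᵀ·(x' − x̄) = [11, -12]
z = y + H·x̄ = [11, -12] + [-12, 9] = [-1, -3]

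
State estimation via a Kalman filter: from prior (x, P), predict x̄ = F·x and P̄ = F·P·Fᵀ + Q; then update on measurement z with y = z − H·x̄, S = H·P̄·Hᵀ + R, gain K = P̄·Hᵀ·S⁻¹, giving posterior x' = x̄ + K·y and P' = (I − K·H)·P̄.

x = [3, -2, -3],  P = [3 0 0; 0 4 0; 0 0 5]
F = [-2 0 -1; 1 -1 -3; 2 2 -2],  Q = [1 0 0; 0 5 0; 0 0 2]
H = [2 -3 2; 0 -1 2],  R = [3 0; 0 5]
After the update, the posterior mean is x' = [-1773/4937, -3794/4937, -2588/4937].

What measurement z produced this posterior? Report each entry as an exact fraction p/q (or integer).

z = [1, -1]

x̄ = F·x = [-3, 14, 8]
P̄ = F·P·Fᵀ + Q = [18 9 -2; 9 57 28; -2 28 50]
S = H·P̄·Hᵀ + R = [328 121; 121 150]
K = P̄·Hᵀ·S⁻¹ = [2323/34559 -4869/34559; -14429/34559 11409/34559; -6912/34559 22164/34559]
x' − x̄ = [13038/4937, -72912/4937, -42084/4937] = K·y
y = (KᵀK)⁻¹·Kᵀ·(x' − x̄) = [33, -3]
z = y + H·x̄ = [33, -3] + [-32, 2] = [1, -1]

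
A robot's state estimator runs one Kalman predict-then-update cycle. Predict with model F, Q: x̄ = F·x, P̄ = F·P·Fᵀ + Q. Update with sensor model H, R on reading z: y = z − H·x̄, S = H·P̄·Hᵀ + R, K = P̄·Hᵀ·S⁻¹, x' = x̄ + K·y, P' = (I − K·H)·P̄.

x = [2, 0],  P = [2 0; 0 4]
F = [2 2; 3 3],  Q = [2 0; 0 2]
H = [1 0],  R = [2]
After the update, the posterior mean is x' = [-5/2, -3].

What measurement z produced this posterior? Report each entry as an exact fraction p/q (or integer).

z = [-3]

x̄ = F·x = [4, 6]
P̄ = F·P·Fᵀ + Q = [26 36; 36 56]
S = H·P̄·Hᵀ + R = [28]
K = P̄·Hᵀ·S⁻¹ = [13/14; 9/7]
x' − x̄ = [-13/2, -9] = K·y
y = (KᵀK)⁻¹·Kᵀ·(x' − x̄) = [-7]
z = y + H·x̄ = [-7] + [4] = [-3]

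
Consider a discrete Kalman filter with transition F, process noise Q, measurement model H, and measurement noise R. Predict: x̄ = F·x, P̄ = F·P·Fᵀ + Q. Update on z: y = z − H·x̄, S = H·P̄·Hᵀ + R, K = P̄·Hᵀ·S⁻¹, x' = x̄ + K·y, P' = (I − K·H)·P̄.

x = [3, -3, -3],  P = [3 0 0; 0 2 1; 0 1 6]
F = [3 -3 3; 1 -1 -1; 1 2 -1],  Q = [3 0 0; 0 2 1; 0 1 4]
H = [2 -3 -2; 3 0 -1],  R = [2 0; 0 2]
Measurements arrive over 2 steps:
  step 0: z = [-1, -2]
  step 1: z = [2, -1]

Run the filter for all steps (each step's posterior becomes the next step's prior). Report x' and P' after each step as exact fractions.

step 0: x' = [-17487/10925, 47801/32775, -102499/32775], P' = [67071/54625 -61986/54625 162789/54625; -61986/54625 317378/163875 -619822/163875; 162789/54625 -619822/163875 1444103/163875]
step 1: x' = [-10359825726/17701982369, -10588097294/17701982369, -12343375259/17701982369], P' = [10210896123/17701982369 -4430882454/17701982369 18002072181/17701982369; -4430882454/17701982369 11928189190/17701982369 -18739001986/17701982369; 18002072181/17701982369 -18739001986/17701982369 50281845629/17701982369]

step 0: x̄ = F·x = [9, 9, 0]
step 0: P̄ = F·P·Fᵀ + Q = [84 -3 -12; -3 15 5; -12 5 17]
step 0: y = z − H·x̄ = [8, -29]
step 0: S = H·P̄·Hᵀ + R = [733 676; 676 847]
step 0: K = P̄·Hᵀ·S⁻¹ = [-2739/54625 19212/54625; -42203/163875 30974/163875; -26003/163875 10499/163875]
step 0: x' = x̄ + K·y = [-17487/10925, 47801/32775, -102499/32775]
step 0: P' = (I − K·H)·P̄ = [67071/54625 -61986/54625 162789/54625; -61986/54625 317378/163875 -619822/163875; 162789/54625 -619822/163875 1444103/163875]
step 1: x̄ = F·x = [-202761/10925, 2237/32775, 29128/6555]
step 1: P̄ = F·P·Fᵀ + Q = [13816839/54625 -553596/54625 -784614/10925; -553596/54625 445982/163875 126313/32775; -784614/10925 126313/32775 173162/6555]
step 1: y = z − H·x̄ = [1580107/32775, 1937714/32775]
step 1: S = H·P̄·Hᵀ + R = [309121772/163875 368356669/163875; 368356669/163875 448326713/163875]
step 1: K = P̄·Hᵀ·S⁻¹ = [-1144852377/17701982369 6315308094/17701982369; -3584164253/17701982369 2723177312/17701982369; -4171270469/17701982369 1862185457/17701982369]
step 1: x' = x̄ + K·y = [-10359825726/17701982369, -10588097294/17701982369, -12343375259/17701982369]
step 1: P' = (I − K·H)·P̄ = [10210896123/17701982369 -4430882454/17701982369 18002072181/17701982369; -4430882454/17701982369 11928189190/17701982369 -18739001986/17701982369; 18002072181/17701982369 -18739001986/17701982369 50281845629/17701982369]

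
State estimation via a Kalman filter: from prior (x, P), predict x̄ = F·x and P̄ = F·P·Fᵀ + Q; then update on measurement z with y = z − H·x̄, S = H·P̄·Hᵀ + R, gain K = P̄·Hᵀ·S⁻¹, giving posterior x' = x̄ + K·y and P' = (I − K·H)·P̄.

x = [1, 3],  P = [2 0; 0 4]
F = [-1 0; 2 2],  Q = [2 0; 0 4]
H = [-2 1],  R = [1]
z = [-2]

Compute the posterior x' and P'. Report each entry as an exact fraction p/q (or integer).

x' = [83/61, 56/61]
P' = [100/61 188/61; 188/61 412/61]

x̄ = F·x = [-1, 8]
P̄ = F·P·Fᵀ + Q = [4 -4; -4 28]
y = z − H·x̄ = [-12]
S = H·P̄·Hᵀ + R = [61]
K = P̄·Hᵀ·S⁻¹ = [-12/61; 36/61]
x' = x̄ + K·y = [83/61, 56/61]
P' = (I − K·H)·P̄ = [100/61 188/61; 188/61 412/61]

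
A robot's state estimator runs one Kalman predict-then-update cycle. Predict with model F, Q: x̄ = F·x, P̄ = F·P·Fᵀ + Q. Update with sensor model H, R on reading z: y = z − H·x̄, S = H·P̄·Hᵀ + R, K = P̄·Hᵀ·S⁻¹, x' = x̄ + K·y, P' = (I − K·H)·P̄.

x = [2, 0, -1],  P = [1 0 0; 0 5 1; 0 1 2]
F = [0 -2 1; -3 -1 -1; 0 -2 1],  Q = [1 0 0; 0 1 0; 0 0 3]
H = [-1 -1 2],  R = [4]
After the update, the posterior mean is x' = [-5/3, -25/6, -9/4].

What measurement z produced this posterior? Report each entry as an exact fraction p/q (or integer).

x̄ = F·x = [-1, -5, -1]
P̄ = F·P·Fᵀ + Q = [19 9 18; 9 19 9; 18 9 21]
S = H·P̄·Hᵀ + R = [36]
K = P̄·Hᵀ·S⁻¹ = [2/9; -5/18; 5/12]
x' − x̄ = [-2/3, 5/6, -5/4] = K·y
y = (KᵀK)⁻¹·Kᵀ·(x' − x̄) = [-3]
z = y + H·x̄ = [-3] + [4] = [1]

z = [1]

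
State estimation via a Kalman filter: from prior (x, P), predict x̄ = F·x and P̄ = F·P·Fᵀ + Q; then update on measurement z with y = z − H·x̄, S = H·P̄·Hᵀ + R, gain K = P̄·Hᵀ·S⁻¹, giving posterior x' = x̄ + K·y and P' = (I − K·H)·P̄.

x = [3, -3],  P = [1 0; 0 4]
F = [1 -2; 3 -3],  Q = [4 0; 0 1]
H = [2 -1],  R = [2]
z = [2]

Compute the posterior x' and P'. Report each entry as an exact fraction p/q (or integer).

x̄ = F·x = [9, 18]
P̄ = F·P·Fᵀ + Q = [21 27; 27 46]
y = z − H·x̄ = [2]
S = H·P̄·Hᵀ + R = [24]
K = P̄·Hᵀ·S⁻¹ = [5/8; 1/3]
x' = x̄ + K·y = [41/4, 56/3]
P' = (I − K·H)·P̄ = [93/8 22; 22 130/3]

x' = [41/4, 56/3]
P' = [93/8 22; 22 130/3]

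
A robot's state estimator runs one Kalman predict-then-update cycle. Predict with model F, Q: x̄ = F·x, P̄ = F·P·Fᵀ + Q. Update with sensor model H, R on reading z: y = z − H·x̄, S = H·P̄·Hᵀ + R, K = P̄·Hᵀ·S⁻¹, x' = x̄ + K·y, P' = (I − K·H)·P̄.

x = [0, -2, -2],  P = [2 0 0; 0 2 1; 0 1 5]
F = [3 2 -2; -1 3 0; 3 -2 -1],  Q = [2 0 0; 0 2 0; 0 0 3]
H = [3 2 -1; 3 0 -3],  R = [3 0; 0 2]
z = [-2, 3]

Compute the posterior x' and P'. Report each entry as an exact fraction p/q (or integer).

x' = [89/1638, -4451/3276, -682/819]
P' = [1171/117 -14887/1638 1202/117; -14887/1638 29245/3276 -7585/819; 1202/117 -7585/819 1258/117]

x̄ = F·x = [0, -6, 6]
P̄ = F·P·Fᵀ + Q = [40 0 22; 0 22 -21; 22 -21 38]
y = z − H·x̄ = [16, 21]
S = H·P̄·Hᵀ + R = [441 336; 336 308]
K = P̄·Hᵀ·S⁻¹ = [430/819 -31/78; -41/819 283/1092; 422/819 -28/39]
x' = x̄ + K·y = [89/1638, -4451/3276, -682/819]
P' = (I − K·H)·P̄ = [1171/117 -14887/1638 1202/117; -14887/1638 29245/3276 -7585/819; 1202/117 -7585/819 1258/117]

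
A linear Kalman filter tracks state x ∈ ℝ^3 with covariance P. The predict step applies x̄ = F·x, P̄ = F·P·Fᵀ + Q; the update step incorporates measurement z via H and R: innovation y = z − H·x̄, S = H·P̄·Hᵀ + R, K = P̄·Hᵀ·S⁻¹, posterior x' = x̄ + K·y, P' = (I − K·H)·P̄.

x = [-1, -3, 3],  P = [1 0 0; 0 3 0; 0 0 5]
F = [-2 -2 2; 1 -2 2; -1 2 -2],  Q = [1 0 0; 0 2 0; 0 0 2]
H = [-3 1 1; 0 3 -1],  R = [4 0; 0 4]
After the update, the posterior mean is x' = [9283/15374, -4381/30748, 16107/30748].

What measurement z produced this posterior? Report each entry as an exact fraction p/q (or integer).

x̄ = F·x = [14, 11, -11]
P̄ = F·P·Fᵀ + Q = [37 30 -30; 30 35 -33; -30 -33 35]
S = H·P̄·Hᵀ + R = [341 -356; -356 552]
K = P̄·Hᵀ·S⁻¹ = [-2319/7687 351/15374; 69/7687 7865/30748; 385/7687 -6471/30748]
x' − x̄ = [-205953/15374, -342609/30748, 354335/30748] = K·y
y = (KᵀK)⁻¹·Kᵀ·(x' − x̄) = [41, -45]
z = y + H·x̄ = [41, -45] + [-42, 44] = [-1, -1]

z = [-1, -1]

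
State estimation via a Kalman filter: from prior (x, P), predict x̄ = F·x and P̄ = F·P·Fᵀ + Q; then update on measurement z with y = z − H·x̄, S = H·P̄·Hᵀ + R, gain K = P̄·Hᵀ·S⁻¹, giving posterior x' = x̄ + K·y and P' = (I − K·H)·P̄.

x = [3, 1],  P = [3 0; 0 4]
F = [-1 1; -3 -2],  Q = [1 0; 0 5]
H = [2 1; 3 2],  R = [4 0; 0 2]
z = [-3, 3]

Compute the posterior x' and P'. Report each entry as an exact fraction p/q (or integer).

x̄ = F·x = [-2, -11]
P̄ = F·P·Fᵀ + Q = [8 1; 1 48]
y = z − H·x̄ = [12, 31]
S = H·P̄·Hᵀ + R = [88 151; 151 278]
K = P̄·Hᵀ·S⁻¹ = [800/1663 -279/1663; -1049/1663 1162/1663]
x' = x̄ + K·y = [-2375/1663, 5141/1663]
P' = (I − K·H)·P̄ = [6958/1663 -10716/1663; -10716/1663 17236/1663]

x' = [-2375/1663, 5141/1663]
P' = [6958/1663 -10716/1663; -10716/1663 17236/1663]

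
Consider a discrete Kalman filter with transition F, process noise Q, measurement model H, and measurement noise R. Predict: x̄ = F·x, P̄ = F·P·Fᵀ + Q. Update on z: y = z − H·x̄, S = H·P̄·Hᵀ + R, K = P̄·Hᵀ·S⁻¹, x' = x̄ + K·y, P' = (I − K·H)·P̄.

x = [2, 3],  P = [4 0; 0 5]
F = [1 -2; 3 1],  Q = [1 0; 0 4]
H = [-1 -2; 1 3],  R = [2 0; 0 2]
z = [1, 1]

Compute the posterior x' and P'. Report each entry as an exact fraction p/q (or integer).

x̄ = F·x = [-4, 9]
P̄ = F·P·Fᵀ + Q = [25 2; 2 45]
y = z − H·x̄ = [15, -22]
S = H·P̄·Hᵀ + R = [215 -305; -305 444]
K = P̄·Hᵀ·S⁻¹ = [-3421/2435 -436/487; 937/2435 279/487]
x' = x̄ + K·y = [-2619/487, 1056/487]
P' = (I − K·H)·P̄ = [29246/2435 -11202/2435; -11202/2435 4664/2435]

x' = [-2619/487, 1056/487]
P' = [29246/2435 -11202/2435; -11202/2435 4664/2435]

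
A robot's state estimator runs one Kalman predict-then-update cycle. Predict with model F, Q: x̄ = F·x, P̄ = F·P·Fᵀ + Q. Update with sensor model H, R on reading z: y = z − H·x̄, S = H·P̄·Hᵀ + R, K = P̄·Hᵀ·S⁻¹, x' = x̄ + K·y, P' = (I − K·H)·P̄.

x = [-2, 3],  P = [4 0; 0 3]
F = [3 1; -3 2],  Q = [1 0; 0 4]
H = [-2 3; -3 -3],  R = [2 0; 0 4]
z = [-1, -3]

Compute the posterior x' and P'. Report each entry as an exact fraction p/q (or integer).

x' = [56648/67509, 1867/7501]
P' = [16010/67509 190/7501; 190/7501 1126/7501]

x̄ = F·x = [-3, 12]
P̄ = F·P·Fᵀ + Q = [40 -30; -30 52]
y = z − H·x̄ = [-43, 24]
S = H·P̄·Hᵀ + R = [990 -138; -138 292]
K = P̄·Hᵀ·S⁻¹ = [-13445/67509 -4430/22503; 1499/7501 -987/7501]
x' = x̄ + K·y = [56648/67509, 1867/7501]
P' = (I − K·H)·P̄ = [16010/67509 190/7501; 190/7501 1126/7501]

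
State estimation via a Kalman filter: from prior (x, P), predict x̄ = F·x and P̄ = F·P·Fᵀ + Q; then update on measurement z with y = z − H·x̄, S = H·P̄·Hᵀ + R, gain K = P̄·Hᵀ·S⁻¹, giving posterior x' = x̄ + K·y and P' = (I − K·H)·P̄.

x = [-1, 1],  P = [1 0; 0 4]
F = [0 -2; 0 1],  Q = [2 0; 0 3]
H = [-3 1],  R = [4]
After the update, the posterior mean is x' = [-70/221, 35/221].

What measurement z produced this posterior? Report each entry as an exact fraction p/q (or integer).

x̄ = F·x = [-2, 1]
P̄ = F·P·Fᵀ + Q = [18 -8; -8 7]
S = H·P̄·Hᵀ + R = [221]
K = P̄·Hᵀ·S⁻¹ = [-62/221; 31/221]
x' − x̄ = [372/221, -186/221] = K·y
y = (KᵀK)⁻¹·Kᵀ·(x' − x̄) = [-6]
z = y + H·x̄ = [-6] + [7] = [1]

z = [1]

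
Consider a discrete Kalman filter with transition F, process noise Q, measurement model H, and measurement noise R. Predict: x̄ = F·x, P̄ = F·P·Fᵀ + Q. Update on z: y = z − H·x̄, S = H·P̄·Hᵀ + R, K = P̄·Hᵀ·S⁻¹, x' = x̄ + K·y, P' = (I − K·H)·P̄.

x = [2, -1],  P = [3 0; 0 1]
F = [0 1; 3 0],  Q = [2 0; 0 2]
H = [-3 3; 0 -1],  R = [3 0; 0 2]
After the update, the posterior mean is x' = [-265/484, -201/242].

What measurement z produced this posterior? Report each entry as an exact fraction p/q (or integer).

z = [-1, 1]

x̄ = F·x = [-1, 6]
P̄ = F·P·Fᵀ + Q = [3 0; 0 29]
S = H·P̄·Hᵀ + R = [291 -87; -87 31]
K = P̄·Hᵀ·S⁻¹ = [-93/484 -261/484; 29/242 -145/242]
x' − x̄ = [219/484, -1653/242] = K·y
y = (KᵀK)⁻¹·Kᵀ·(x' − x̄) = [-22, 7]
z = y + H·x̄ = [-22, 7] + [21, -6] = [-1, 1]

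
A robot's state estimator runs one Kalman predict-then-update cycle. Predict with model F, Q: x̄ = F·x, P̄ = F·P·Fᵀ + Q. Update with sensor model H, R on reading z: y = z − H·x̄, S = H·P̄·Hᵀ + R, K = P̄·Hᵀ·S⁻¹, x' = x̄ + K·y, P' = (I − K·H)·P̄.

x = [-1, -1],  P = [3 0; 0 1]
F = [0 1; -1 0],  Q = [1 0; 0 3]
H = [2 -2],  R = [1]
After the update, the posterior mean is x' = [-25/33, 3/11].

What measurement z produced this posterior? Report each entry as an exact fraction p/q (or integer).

z = [-2]

x̄ = F·x = [-1, 1]
P̄ = F·P·Fᵀ + Q = [2 0; 0 6]
S = H·P̄·Hᵀ + R = [33]
K = P̄·Hᵀ·S⁻¹ = [4/33; -4/11]
x' − x̄ = [8/33, -8/11] = K·y
y = (KᵀK)⁻¹·Kᵀ·(x' − x̄) = [2]
z = y + H·x̄ = [2] + [-4] = [-2]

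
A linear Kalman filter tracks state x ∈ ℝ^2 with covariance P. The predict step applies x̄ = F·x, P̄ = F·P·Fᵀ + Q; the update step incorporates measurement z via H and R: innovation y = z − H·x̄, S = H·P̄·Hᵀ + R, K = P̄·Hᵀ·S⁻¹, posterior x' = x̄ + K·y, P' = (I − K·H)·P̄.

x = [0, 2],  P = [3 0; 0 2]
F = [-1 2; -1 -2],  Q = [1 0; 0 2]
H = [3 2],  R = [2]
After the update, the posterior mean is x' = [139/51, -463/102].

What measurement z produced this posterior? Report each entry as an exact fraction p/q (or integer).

z = [-1]

x̄ = F·x = [4, -4]
P̄ = F·P·Fᵀ + Q = [12 -5; -5 13]
S = H·P̄·Hᵀ + R = [102]
K = P̄·Hᵀ·S⁻¹ = [13/51; 11/102]
x' − x̄ = [-65/51, -55/102] = K·y
y = (KᵀK)⁻¹·Kᵀ·(x' − x̄) = [-5]
z = y + H·x̄ = [-5] + [4] = [-1]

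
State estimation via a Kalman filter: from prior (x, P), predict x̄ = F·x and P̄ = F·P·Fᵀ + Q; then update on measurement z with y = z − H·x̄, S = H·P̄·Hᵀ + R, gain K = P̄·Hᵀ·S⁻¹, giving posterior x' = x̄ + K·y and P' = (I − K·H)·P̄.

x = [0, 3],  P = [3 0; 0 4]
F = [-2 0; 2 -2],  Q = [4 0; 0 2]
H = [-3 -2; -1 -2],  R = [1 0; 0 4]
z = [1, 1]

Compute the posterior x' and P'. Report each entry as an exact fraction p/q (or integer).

x' = [242/1487, -1134/1487]
P' = [1696/1487 -2196/1487; -2196/1487 3138/1487]

x̄ = F·x = [0, -6]
P̄ = F·P·Fᵀ + Q = [16 -12; -12 30]
y = z − H·x̄ = [-11, -11]
S = H·P̄·Hᵀ + R = [121 72; 72 92]
K = P̄·Hᵀ·S⁻¹ = [-696/1487 674/1487; 312/1487 -1020/1487]
x' = x̄ + K·y = [242/1487, -1134/1487]
P' = (I − K·H)·P̄ = [1696/1487 -2196/1487; -2196/1487 3138/1487]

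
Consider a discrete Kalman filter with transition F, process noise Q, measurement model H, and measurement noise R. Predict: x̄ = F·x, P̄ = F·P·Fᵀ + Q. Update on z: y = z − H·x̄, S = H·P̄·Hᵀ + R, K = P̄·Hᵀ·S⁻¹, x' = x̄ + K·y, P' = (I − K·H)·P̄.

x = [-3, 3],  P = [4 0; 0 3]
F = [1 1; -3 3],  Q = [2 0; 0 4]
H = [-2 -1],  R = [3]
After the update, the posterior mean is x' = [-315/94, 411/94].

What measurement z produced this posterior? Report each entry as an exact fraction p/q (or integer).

z = [3]

x̄ = F·x = [0, 18]
P̄ = F·P·Fᵀ + Q = [9 -3; -3 67]
S = H·P̄·Hᵀ + R = [94]
K = P̄·Hᵀ·S⁻¹ = [-15/94; -61/94]
x' − x̄ = [-315/94, -1281/94] = K·y
y = (KᵀK)⁻¹·Kᵀ·(x' − x̄) = [21]
z = y + H·x̄ = [21] + [-18] = [3]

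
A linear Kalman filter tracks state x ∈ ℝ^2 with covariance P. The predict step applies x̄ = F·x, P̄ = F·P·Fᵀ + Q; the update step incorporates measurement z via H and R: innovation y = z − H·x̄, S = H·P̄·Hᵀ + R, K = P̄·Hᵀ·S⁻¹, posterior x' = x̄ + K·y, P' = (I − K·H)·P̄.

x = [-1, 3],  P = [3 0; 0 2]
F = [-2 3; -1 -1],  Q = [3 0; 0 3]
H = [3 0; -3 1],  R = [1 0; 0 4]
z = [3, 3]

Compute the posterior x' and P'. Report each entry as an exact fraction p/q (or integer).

x̄ = F·x = [11, -2]
P̄ = F·P·Fᵀ + Q = [33 0; 0 8]
y = z − H·x̄ = [-30, 38]
S = H·P̄·Hᵀ + R = [298 -297; -297 309]
K = P̄·Hᵀ·S⁻¹ = [396/1291 -33/1291; 792/1291 2384/3873]
x' = x̄ + K·y = [1067/1291, 11566/3873]
P' = (I − K·H)·P̄ = [132/1291 264/1291; 264/1291 11912/3873]

x' = [1067/1291, 11566/3873]
P' = [132/1291 264/1291; 264/1291 11912/3873]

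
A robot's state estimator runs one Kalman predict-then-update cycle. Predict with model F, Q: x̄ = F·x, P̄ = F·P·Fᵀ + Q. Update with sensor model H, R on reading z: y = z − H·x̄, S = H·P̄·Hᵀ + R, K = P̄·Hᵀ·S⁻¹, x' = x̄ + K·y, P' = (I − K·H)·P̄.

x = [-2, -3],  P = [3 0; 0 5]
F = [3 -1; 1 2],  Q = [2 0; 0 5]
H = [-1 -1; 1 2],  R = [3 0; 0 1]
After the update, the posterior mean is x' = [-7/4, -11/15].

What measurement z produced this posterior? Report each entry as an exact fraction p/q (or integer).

z = [3, -3]

x̄ = F·x = [-3, -8]
P̄ = F·P·Fᵀ + Q = [34 -1; -1 28]
S = H·P̄·Hᵀ + R = [63 -87; -87 143]
K = P̄·Hᵀ·S⁻¹ = [-43/32 -19/32; 77/120 31/40]
x' − x̄ = [5/4, 109/15] = K·y
y = (KᵀK)⁻¹·Kᵀ·(x' − x̄) = [-8, 16]
z = y + H·x̄ = [-8, 16] + [11, -19] = [3, -3]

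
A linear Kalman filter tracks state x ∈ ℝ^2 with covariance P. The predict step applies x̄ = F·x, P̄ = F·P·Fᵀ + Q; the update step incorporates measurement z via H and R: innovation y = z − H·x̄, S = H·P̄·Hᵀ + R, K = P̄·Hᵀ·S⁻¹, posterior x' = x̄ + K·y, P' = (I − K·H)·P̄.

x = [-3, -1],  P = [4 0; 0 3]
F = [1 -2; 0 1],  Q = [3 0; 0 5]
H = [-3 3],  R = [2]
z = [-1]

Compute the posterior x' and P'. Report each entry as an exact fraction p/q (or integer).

x' = [-278/353, -395/353]
P' = [1082/353 1032/353; 1032/353 1060/353]

x̄ = F·x = [-1, -1]
P̄ = F·P·Fᵀ + Q = [19 -6; -6 8]
y = z − H·x̄ = [-1]
S = H·P̄·Hᵀ + R = [353]
K = P̄·Hᵀ·S⁻¹ = [-75/353; 42/353]
x' = x̄ + K·y = [-278/353, -395/353]
P' = (I − K·H)·P̄ = [1082/353 1032/353; 1032/353 1060/353]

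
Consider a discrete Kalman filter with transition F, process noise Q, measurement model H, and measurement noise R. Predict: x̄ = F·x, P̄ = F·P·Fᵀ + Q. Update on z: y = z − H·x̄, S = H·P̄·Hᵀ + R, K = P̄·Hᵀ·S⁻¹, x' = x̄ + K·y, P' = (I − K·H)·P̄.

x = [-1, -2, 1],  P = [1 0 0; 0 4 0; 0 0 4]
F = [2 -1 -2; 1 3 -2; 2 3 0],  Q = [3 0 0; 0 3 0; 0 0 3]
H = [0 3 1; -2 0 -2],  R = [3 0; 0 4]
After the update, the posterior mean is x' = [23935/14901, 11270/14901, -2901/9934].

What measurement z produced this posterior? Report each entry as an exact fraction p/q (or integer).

z = [2, -3]

x̄ = F·x = [-2, -9, -8]
P̄ = F·P·Fᵀ + Q = [27 6 -8; 6 56 38; -8 38 43]
S = H·P̄·Hᵀ + R = [778 -334; -334 220]
K = P̄·Hᵀ·S⁻¹ = [-2623/14901 -6556/14901; 3982/14901 85/14901; 930/4967 -337/9934]
x' − x̄ = [53737/14901, 145379/14901, 76571/9934] = K·y
y = (KᵀK)⁻¹·Kᵀ·(x' − x̄) = [37, -23]
z = y + H·x̄ = [37, -23] + [-35, 20] = [2, -3]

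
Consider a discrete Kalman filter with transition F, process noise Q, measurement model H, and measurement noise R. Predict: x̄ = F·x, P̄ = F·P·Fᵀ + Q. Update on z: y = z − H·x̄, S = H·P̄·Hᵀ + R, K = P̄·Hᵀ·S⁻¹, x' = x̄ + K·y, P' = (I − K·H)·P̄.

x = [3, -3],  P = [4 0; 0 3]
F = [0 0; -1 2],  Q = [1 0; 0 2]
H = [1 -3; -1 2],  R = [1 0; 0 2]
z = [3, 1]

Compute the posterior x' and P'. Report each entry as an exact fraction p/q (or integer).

x̄ = F·x = [0, -9]
P̄ = F·P·Fᵀ + Q = [1 0; 0 18]
y = z − H·x̄ = [-24, 19]
S = H·P̄·Hᵀ + R = [164 -109; -109 75]
K = P̄·Hᵀ·S⁻¹ = [-34/419 -55/419; -126/419 18/419]
x' = x̄ + K·y = [-229/419, -405/419]
P' = (I − K·H)·P̄ = [398/419 144/419; 144/419 90/419]

x' = [-229/419, -405/419]
P' = [398/419 144/419; 144/419 90/419]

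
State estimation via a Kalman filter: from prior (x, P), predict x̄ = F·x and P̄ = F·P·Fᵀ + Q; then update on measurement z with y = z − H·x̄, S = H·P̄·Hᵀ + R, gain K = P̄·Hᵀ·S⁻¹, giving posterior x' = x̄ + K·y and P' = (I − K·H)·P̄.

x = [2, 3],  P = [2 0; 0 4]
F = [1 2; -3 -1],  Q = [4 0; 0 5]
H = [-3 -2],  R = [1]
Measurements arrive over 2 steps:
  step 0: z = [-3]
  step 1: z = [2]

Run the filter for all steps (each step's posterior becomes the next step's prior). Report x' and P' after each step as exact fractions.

step 0: x' = [998/139, -1287/139], P' = [1614/139 -2402/139; -2402/139 3609/139]
step 1: x' = [162808/137841, -385985/137841], P' = [246326/137841 -354238/137841; -354238/137841 542906/137841]

step 0: x̄ = F·x = [8, -9]
step 0: P̄ = F·P·Fᵀ + Q = [22 -14; -14 27]
step 0: y = z − H·x̄ = [3]
step 0: S = H·P̄·Hᵀ + R = [139]
step 0: K = P̄·Hᵀ·S⁻¹ = [-38/139; -12/139]
step 0: x' = x̄ + K·y = [998/139, -1287/139]
step 0: P' = (I − K·H)·P̄ = [1614/139 -2402/139; -2402/139 3609/139]
step 1: x̄ = F·x = [-1576/139, -1707/139]
step 1: P̄ = F·P·Fᵀ + Q = [6998/139 4754/139; 4754/139 4418/139]
step 1: y = z − H·x̄ = [-7864/139]
step 1: S = H·P̄·Hᵀ + R = [137841/139]
step 1: K = P̄·Hᵀ·S⁻¹ = [-30502/137841; -23098/137841]
step 1: x' = x̄ + K·y = [162808/137841, -385985/137841]
step 1: P' = (I − K·H)·P̄ = [246326/137841 -354238/137841; -354238/137841 542906/137841]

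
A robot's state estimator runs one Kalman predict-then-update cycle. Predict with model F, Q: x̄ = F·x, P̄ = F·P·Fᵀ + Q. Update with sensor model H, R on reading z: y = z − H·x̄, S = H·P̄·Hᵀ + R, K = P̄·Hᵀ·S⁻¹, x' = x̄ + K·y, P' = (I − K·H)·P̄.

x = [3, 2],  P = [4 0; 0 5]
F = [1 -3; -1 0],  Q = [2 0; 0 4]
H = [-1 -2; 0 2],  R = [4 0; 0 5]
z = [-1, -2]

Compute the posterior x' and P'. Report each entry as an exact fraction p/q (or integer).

x̄ = F·x = [-3, -3]
P̄ = F·P·Fᵀ + Q = [51 -4; -4 8]
y = z − H·x̄ = [-10, 4]
S = H·P̄·Hᵀ + R = [71 -24; -24 37]
K = P̄·Hᵀ·S⁻¹ = [-1783/2051 -1600/2051; -60/2051 848/2051]
x' = x̄ + K·y = [5277/2051, -2161/2051]
P' = (I − K·H)·P̄ = [15132/2051 -4000/2051; -4000/2051 2120/2051]

x' = [5277/2051, -2161/2051]
P' = [15132/2051 -4000/2051; -4000/2051 2120/2051]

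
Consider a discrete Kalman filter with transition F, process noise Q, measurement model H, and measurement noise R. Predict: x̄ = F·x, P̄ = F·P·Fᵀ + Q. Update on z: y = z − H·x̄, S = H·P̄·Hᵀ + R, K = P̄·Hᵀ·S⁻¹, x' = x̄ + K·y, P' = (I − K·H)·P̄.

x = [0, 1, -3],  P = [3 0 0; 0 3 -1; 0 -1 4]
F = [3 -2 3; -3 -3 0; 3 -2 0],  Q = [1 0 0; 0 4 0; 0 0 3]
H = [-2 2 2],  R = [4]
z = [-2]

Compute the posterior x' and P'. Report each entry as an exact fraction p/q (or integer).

x' = [-590/81, -586/81, -26/27]
P' = [5279/81 2107/81 1043/27; 2107/81 2297/81 -47/27; 1043/27 -47/27 362/9]

x̄ = F·x = [-11, -3, -2]
P̄ = F·P·Fᵀ + Q = [88 0 45; 0 58 -9; 45 -9 42]
y = z − H·x̄ = [-14]
S = H·P̄·Hᵀ + R = [324]
K = P̄·Hᵀ·S⁻¹ = [-43/162; 49/162; -2/27]
x' = x̄ + K·y = [-590/81, -586/81, -26/27]
P' = (I − K·H)·P̄ = [5279/81 2107/81 1043/27; 2107/81 2297/81 -47/27; 1043/27 -47/27 362/9]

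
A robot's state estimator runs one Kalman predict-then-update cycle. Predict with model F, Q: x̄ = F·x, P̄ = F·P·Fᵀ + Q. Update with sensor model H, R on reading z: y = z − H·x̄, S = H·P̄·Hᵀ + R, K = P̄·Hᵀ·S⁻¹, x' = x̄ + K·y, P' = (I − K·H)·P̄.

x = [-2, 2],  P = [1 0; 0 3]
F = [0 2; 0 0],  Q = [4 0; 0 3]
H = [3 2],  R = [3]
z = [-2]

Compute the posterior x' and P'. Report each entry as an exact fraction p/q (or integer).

x' = [-12/53, -28/53]
P' = [80/53 -96/53; -96/53 147/53]

x̄ = F·x = [4, 0]
P̄ = F·P·Fᵀ + Q = [16 0; 0 3]
y = z − H·x̄ = [-14]
S = H·P̄·Hᵀ + R = [159]
K = P̄·Hᵀ·S⁻¹ = [16/53; 2/53]
x' = x̄ + K·y = [-12/53, -28/53]
P' = (I − K·H)·P̄ = [80/53 -96/53; -96/53 147/53]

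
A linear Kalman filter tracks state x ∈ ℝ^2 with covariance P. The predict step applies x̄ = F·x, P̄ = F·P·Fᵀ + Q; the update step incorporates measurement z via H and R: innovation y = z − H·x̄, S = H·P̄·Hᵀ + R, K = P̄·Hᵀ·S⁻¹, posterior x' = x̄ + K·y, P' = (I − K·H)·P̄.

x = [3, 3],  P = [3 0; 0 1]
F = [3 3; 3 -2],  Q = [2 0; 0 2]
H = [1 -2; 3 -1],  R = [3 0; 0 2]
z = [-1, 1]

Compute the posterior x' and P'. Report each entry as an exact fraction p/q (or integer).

x̄ = F·x = [18, 3]
P̄ = F·P·Fᵀ + Q = [38 21; 21 33]
y = z − H·x̄ = [-13, -50]
S = H·P̄·Hᵀ + R = [89 33; 33 251]
K = P̄·Hᵀ·S⁻¹ = [-4073/21250 8409/21250; -2457/4250 831/4250]
x' = x̄ + K·y = [14999/21250, 3141/4250]
P' = (I − K·H)·P̄ = [9171/21250 2139/4250; 2139/4250 951/850]

x' = [14999/21250, 3141/4250]
P' = [9171/21250 2139/4250; 2139/4250 951/850]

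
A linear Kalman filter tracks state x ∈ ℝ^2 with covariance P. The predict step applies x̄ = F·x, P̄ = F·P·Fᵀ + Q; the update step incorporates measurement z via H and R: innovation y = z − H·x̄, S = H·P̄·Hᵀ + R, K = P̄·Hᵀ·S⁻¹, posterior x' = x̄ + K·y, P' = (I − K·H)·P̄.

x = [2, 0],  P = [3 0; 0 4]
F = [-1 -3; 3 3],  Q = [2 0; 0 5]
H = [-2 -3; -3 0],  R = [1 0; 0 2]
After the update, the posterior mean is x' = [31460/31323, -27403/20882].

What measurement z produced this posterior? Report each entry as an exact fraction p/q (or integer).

x̄ = F·x = [-2, 6]
P̄ = F·P·Fᵀ + Q = [41 -45; -45 68]
S = H·P̄·Hᵀ + R = [237 -159; -159 371]
K = P̄·Hᵀ·S⁻¹ = [1/591 -3454/10441; -131/394 4623/20882]
x' − x̄ = [94106/31323, -152695/20882] = K·y
y = (KᵀK)⁻¹·Kᵀ·(x' − x̄) = [16, -9]
z = y + H·x̄ = [16, -9] + [-14, 6] = [2, -3]

z = [2, -3]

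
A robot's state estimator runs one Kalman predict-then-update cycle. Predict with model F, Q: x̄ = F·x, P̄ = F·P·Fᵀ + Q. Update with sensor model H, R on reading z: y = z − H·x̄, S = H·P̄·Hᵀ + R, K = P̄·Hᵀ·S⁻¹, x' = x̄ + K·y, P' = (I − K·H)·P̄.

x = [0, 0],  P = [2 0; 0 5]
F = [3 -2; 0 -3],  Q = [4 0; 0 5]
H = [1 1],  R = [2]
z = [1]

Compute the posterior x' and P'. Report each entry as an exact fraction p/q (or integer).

x̄ = F·x = [0, 0]
P̄ = F·P·Fᵀ + Q = [42 30; 30 50]
y = z − H·x̄ = [1]
S = H·P̄·Hᵀ + R = [154]
K = P̄·Hᵀ·S⁻¹ = [36/77; 40/77]
x' = x̄ + K·y = [36/77, 40/77]
P' = (I − K·H)·P̄ = [642/77 -570/77; -570/77 650/77]

x' = [36/77, 40/77]
P' = [642/77 -570/77; -570/77 650/77]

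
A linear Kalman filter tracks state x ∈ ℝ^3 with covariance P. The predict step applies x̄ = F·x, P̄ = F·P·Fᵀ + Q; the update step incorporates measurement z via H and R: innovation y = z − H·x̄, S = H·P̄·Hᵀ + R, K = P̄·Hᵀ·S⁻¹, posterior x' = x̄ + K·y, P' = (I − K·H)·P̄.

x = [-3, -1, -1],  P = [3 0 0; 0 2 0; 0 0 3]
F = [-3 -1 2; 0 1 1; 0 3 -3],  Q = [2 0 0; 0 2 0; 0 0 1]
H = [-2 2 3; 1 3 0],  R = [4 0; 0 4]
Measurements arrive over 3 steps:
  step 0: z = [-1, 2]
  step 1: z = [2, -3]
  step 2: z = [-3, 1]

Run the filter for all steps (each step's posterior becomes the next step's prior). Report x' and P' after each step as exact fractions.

step 0: x' = [480343/87011, -106135/87011, 358587/87011], P' = [815023/87011 -242021/87011 689556/87011; -242021/87011 107971/87011 -228564/87011; 689556/87011 -228564/87011 637244/87011]
step 1: x' = [-12432635604/2094385603, 2198376081/2094385603, -8458117320/2094385603], P' = [27598776234/2094385603 -8781992926/2094385603 24425831016/2094385603; -8781992926/2094385603 3605528582/2094385603 -8326462032/2094385603; 24425831016/2094385603 -8326462032/2094385603 22919663596/2094385603]
step 2: x' = [255089162450958/36412072362343, -70912073929135/36412072362343, 182289555072747/36412072362343], P' = [458978941913496/36412072362343 -146141803084684/36412072362343 406957184773488/36412072362343; -146141803084684/36412072362343 60636396846692/36412072362343 -139236769187064/36412072362343; 406957184773488/36412072362343 -139236769187064/36412072362343 383515863971932/36412072362343]

step 0: x̄ = F·x = [8, -2, 0]
step 0: P̄ = F·P·Fᵀ + Q = [43 4 -24; 4 7 -3; -24 -3 46]
step 0: y = z − H·x̄ = [19, 0]
step 0: S = H·P̄·Hᵀ + R = [838 -159; -159 134]
step 0: K = P̄·Hᵀ·S⁻¹ = [-11355/87011 22240/87011; 3573/87011 20473/87011; 18873/87011 966/87011]
step 0: x' = x̄ + K·y = [480343/87011, -106135/87011, 358587/87011]
step 0: P' = (I − K·H)·P̄ = [815023/87011 -242021/87011 689556/87011; -242021/87011 107971/87011 -228564/87011; 689556/87011 -228564/87011 637244/87011]
step 1: x̄ = F·x = [-617720/87011, 252452/87011, -1394166/87011]
step 1: P̄ = F·P·Fᵀ + Q = [1353634/87011 -404652/87011 2179740/87011; -404652/87011 462109/87011 -1587819/87011; 2179740/87011 -1587819/87011 10908098/87011]
step 1: y = z − H·x̄ = [2616176/87011, -400669/87011]
step 1: S = H·P̄·Hᵀ + R = [63810406/87011 -6067157/87011; -6067157/87011 3432747/87011]
step 1: K = P̄·Hᵀ·S⁻¹ = [128988682/2094385603 313199364/2094385603; -51085770/2094385603 508648205/2094385603; 813601173/2094385603 -138388770/2094385603]
step 1: x' = x̄ + K·y = [-12432635604/2094385603, 2198376081/2094385603, -8458117320/2094385603]
step 1: P' = (I − K·H)·P̄ = [27598776234/2094385603 -8781992926/2094385603 24425831016/2094385603; -8781992926/2094385603 3605528582/2094385603 -8326462032/2094385603; 24425831016/2094385603 -8326462032/2094385603 22919663596/2094385603]
step 2: x̄ = F·x = [18183296091/2094385603, -6259741239/2094385603, 31969480203/2094385603]
step 2: P̄ = F·P·Fᵀ + Q = [35365858658/2094385603 -13024177692/2094385603 75597689868/2094385603; -13024177692/2094385603 14061039320/2094385603 -57942405042/2094385603; 75597689868/2094385603 -57942405042/2094385603 390697431781/2094385603]
step 2: y = z − H·x̄ = [-53305522758/2094385603, 2690313229/2094385603]
step 2: S = H·P̄·Hᵀ + R = [2224074302969/2094385603 -228957346402/2094385603; -228957346402/2094385603 92147688798/2094385603]
step 2: K = P̄·Hᵀ·S⁻¹ = [2657516081026/36412072362343 5138383164861/36412072362343; -1038476924610/36412072362343 8941846863848/36412072362343; 14539920998673/36412072362343 -2688280696926/36412072362343]
step 2: x' = x̄ + K·y = [255089162450958/36412072362343, -70912073929135/36412072362343, 182289555072747/36412072362343]
step 2: P' = (I − K·H)·P̄ = [458978941913496/36412072362343 -146141803084684/36412072362343 406957184773488/36412072362343; -146141803084684/36412072362343 60636396846692/36412072362343 -139236769187064/36412072362343; 406957184773488/36412072362343 -139236769187064/36412072362343 383515863971932/36412072362343]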